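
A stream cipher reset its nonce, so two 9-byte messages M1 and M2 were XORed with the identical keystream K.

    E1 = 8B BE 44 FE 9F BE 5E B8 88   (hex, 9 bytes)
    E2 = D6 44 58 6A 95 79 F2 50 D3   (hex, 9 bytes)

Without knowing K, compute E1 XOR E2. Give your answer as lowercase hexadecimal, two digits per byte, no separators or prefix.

E1 ⊕ E2 = (M1 ⊕ K) ⊕ (M2 ⊕ K) = M1 ⊕ M2 — the shared key cancels under XOR.
byte 0: 8b xor d6 = 5d
byte 1: be xor 44 = fa
byte 2: 44 xor 58 = 1c
byte 3: fe xor 6a = 94
byte 4: 9f xor 95 = 0a
byte 5: be xor 79 = c7
byte 6: 5e xor f2 = ac
byte 7: b8 xor 50 = e8
byte 8: 88 xor d3 = 5b

5dfa1c940ac7ace85b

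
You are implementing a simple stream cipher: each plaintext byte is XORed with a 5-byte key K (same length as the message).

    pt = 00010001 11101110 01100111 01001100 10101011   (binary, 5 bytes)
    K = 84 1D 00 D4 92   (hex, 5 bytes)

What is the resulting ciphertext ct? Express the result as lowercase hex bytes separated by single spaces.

95 f3 67 98 39

XOR is its own inverse, so applying the key byte-wise gives the result directly.
11 ^ 84 = 95
ee ^ 1d = f3
67 ^ 00 = 67
4c ^ d4 = 98
ab ^ 92 = 39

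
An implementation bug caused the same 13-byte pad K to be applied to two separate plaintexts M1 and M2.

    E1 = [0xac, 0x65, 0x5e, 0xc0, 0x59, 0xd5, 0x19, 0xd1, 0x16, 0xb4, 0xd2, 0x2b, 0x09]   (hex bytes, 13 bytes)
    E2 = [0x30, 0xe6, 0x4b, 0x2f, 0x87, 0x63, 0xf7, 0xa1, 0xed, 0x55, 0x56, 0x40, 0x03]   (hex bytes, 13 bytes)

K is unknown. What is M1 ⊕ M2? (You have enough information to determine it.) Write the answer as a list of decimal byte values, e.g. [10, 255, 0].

E1 ⊕ E2 = (M1 ⊕ K) ⊕ (M2 ⊕ K) = M1 ⊕ M2 — the shared key cancels under XOR.
byte 0: 10101100 xor 00110000 = 10011100
byte 1: 01100101 xor 11100110 = 10000011
byte 2: 01011110 xor 01001011 = 00010101
byte 3: 11000000 xor 00101111 = 11101111
byte 4: 01011001 xor 10000111 = 11011110
byte 5: 11010101 xor 01100011 = 10110110
byte 6: 00011001 xor 11110111 = 11101110
byte 7: 11010001 xor 10100001 = 01110000
byte 8: 00010110 xor 11101101 = 11111011
byte 9: 10110100 xor 01010101 = 11100001
byte 10: 11010010 xor 01010110 = 10000100
byte 11: 00101011 xor 01000000 = 01101011
byte 12: 00001001 xor 00000011 = 00001010

[156, 131, 21, 239, 222, 182, 238, 112, 251, 225, 132, 107, 10]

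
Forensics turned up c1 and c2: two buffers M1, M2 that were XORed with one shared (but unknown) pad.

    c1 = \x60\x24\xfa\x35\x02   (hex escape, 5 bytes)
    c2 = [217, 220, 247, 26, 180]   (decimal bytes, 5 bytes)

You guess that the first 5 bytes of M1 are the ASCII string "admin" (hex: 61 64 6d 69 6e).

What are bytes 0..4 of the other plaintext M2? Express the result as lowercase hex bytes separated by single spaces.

d8 9c 60 46 d8

First, c1 ⊕ c2 = (M1 ⊕ K) ⊕ (M2 ⊕ K) = M1 ⊕ M2, so the key drops out. Then M2 = (M1 ⊕ M2) ⊕ M1 over the first 5 bytes.
byte 0: (60 ⊕ d9) ⊕ 61 = b9 ⊕ 61 = d8
byte 1: (24 ⊕ dc) ⊕ 64 = f8 ⊕ 64 = 9c
byte 2: (fa ⊕ f7) ⊕ 6d = 0d ⊕ 6d = 60
byte 3: (35 ⊕ 1a) ⊕ 69 = 2f ⊕ 69 = 46
byte 4: (02 ⊕ b4) ⊕ 6e = b6 ⊕ 6e = d8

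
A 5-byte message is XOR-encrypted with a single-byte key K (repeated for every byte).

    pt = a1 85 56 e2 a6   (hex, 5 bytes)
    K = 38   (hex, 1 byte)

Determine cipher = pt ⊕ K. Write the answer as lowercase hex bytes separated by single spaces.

The 1-byte key repeats, so the effective keystream is 38 38 38 38 38.
byte 0: a1 ⊕ 38 = 99
byte 1: 85 ⊕ 38 = bd
byte 2: 56 ⊕ 38 = 6e
byte 3: e2 ⊕ 38 = da
byte 4: a6 ⊕ 38 = 9e

99 bd 6e da 9e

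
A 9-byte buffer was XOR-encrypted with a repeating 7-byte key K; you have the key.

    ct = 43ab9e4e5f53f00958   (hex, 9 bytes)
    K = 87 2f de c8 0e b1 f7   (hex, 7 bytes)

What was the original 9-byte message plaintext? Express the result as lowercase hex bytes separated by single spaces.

c4 84 40 86 51 e2 07 8e 77

The 7-byte key repeats, so the effective keystream is 87 2f de c8 0e b1 f7 87 2f.
byte 0:  67 XOR 135 = 196
byte 1: 171 XOR  47 = 132
byte 2: 158 XOR 222 =  64
byte 3:  78 XOR 200 = 134
byte 4:  95 XOR  14 =  81
byte 5:  83 XOR 177 = 226
byte 6: 240 XOR 247 =   7
byte 7:   9 XOR 135 = 142
byte 8:  88 XOR  47 = 119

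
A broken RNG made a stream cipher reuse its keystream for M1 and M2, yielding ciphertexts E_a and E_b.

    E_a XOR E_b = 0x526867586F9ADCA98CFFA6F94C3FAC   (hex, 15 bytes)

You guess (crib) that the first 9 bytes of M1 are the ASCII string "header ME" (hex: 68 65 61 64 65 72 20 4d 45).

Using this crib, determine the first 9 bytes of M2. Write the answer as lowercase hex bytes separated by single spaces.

Since E_a ⊕ E_b = M1 ⊕ M2, XORing with the guessed M1 bytes yields the corresponding M2 bytes: M2 = (E_a ⊕ E_b) ⊕ M1.
52 XOR 68 = 3a
68 XOR 65 = 0d
67 XOR 61 = 06
58 XOR 64 = 3c
6f XOR 65 = 0a
9a XOR 72 = e8
dc XOR 20 = fc
a9 XOR 4d = e4
8c XOR 45 = c9

3a 0d 06 3c 0a e8 fc e4 c9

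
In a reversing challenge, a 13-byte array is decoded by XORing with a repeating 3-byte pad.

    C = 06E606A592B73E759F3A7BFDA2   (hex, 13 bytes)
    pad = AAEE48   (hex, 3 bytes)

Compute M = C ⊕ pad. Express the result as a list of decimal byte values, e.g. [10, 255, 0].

[172, 8, 78, 15, 124, 255, 148, 155, 215, 144, 149, 181, 8]

The 3-byte key repeats, so the effective keystream is aa ee 48 aa ee 48 aa ee 48 aa ee 48 aa.
byte 0: 06 xor aa = ac
byte 1: e6 xor ee = 08
byte 2: 06 xor 48 = 4e
byte 3: a5 xor aa = 0f
byte 4: 92 xor ee = 7c
byte 5: b7 xor 48 = ff
byte 6: 3e xor aa = 94
byte 7: 75 xor ee = 9b
byte 8: 9f xor 48 = d7
byte 9: 3a xor aa = 90
byte 10: 7b xor ee = 95
byte 11: fd xor 48 = b5
byte 12: a2 xor aa = 08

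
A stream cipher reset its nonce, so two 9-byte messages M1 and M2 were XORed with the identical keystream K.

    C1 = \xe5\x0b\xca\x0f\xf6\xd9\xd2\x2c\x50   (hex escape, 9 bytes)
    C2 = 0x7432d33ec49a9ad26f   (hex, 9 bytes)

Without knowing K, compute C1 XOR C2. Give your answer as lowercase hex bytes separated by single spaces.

91 39 19 31 32 43 48 fe 3f

C1 ⊕ C2 = (M1 ⊕ K) ⊕ (M2 ⊕ K) = M1 ⊕ M2 — the shared key cancels under XOR.
e5 XOR 74 = 91
0b XOR 32 = 39
ca XOR d3 = 19
0f XOR 3e = 31
f6 XOR c4 = 32
d9 XOR 9a = 43
d2 XOR 9a = 48
2c XOR d2 = fe
50 XOR 6f = 3f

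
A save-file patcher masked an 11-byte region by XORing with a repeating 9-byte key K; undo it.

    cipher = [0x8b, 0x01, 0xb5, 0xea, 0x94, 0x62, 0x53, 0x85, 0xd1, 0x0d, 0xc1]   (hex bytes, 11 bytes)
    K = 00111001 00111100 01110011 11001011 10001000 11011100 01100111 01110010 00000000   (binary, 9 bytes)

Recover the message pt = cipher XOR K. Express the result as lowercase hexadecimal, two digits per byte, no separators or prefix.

The 9-byte key repeats, so the effective keystream is 39 3c 73 cb 88 dc 67 72 00 39 3c.
byte 0: 8b ^ 39 = b2
byte 1: 01 ^ 3c = 3d
byte 2: b5 ^ 73 = c6
byte 3: ea ^ cb = 21
byte 4: 94 ^ 88 = 1c
byte 5: 62 ^ dc = be
byte 6: 53 ^ 67 = 34
byte 7: 85 ^ 72 = f7
byte 8: d1 ^ 00 = d1
byte 9: 0d ^ 39 = 34
byte 10: c1 ^ 3c = fd

b23dc6211cbe34f7d134fd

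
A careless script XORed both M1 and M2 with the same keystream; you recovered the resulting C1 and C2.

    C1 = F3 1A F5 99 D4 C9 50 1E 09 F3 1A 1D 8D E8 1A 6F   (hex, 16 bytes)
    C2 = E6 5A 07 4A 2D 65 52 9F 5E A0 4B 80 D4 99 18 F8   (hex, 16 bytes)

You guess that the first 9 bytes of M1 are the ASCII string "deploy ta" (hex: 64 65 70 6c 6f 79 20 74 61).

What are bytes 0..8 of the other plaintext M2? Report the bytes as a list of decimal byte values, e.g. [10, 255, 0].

First, C1 ⊕ C2 = (M1 ⊕ K) ⊕ (M2 ⊕ K) = M1 ⊕ M2, so the key drops out. Then M2 = (M1 ⊕ M2) ⊕ M1 over the first 9 bytes.
byte 0: (f3 ⊕ e6) ⊕ 64 = 15 ⊕ 64 = 71
byte 1: (1a ⊕ 5a) ⊕ 65 = 40 ⊕ 65 = 25
byte 2: (f5 ⊕ 07) ⊕ 70 = f2 ⊕ 70 = 82
byte 3: (99 ⊕ 4a) ⊕ 6c = d3 ⊕ 6c = bf
byte 4: (d4 ⊕ 2d) ⊕ 6f = f9 ⊕ 6f = 96
byte 5: (c9 ⊕ 65) ⊕ 79 = ac ⊕ 79 = d5
byte 6: (50 ⊕ 52) ⊕ 20 = 02 ⊕ 20 = 22
byte 7: (1e ⊕ 9f) ⊕ 74 = 81 ⊕ 74 = f5
byte 8: (09 ⊕ 5e) ⊕ 61 = 57 ⊕ 61 = 36

[113, 37, 130, 191, 150, 213, 34, 245, 54]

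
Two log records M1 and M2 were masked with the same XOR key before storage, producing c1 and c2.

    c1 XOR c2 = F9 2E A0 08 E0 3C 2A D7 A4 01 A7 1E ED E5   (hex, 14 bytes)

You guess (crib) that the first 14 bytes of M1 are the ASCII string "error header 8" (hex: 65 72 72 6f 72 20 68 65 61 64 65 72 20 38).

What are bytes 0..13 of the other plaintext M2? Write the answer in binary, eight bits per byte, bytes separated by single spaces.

10011100 01011100 11010010 01100111 10010010 00011100 01000010 10110010 11000101 01100101 11000010 01101100 11001101 11011101

Since c1 ⊕ c2 = M1 ⊕ M2, XORing with the guessed M1 bytes yields the corresponding M2 bytes: M2 = (c1 ⊕ c2) ⊕ M1.
f9 ^ 65 = 9c
2e ^ 72 = 5c
a0 ^ 72 = d2
08 ^ 6f = 67
e0 ^ 72 = 92
3c ^ 20 = 1c
2a ^ 68 = 42
d7 ^ 65 = b2
a4 ^ 61 = c5
01 ^ 64 = 65
a7 ^ 65 = c2
1e ^ 72 = 6c
ed ^ 20 = cd
e5 ^ 38 = dd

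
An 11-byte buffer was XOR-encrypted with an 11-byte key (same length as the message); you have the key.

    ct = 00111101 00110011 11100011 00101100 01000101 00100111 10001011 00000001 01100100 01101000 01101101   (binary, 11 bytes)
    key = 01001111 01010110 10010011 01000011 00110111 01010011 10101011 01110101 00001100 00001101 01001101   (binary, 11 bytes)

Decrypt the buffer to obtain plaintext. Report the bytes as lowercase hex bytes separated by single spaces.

72 65 70 6f 72 74 20 74 68 65 20

byte 0: 3d xor 4f = 72
byte 1: 33 xor 56 = 65
byte 2: e3 xor 93 = 70
byte 3: 2c xor 43 = 6f
byte 4: 45 xor 37 = 72
byte 5: 27 xor 53 = 74
byte 6: 8b xor ab = 20
byte 7: 01 xor 75 = 74
byte 8: 64 xor 0c = 68
byte 9: 68 xor 0d = 65
byte 10: 6d xor 4d = 20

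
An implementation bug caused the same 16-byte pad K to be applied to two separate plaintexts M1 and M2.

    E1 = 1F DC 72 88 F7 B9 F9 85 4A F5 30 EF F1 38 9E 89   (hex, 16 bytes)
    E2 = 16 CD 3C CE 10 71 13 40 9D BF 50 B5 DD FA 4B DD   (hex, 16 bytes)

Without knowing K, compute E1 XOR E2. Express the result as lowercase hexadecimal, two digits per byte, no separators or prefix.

09114e46e7c8eac5d74a605a2cc2d554

E1 ⊕ E2 = (M1 ⊕ K) ⊕ (M2 ⊕ K) = M1 ⊕ M2 — the shared key cancels under XOR.
1f XOR 16 = 09
dc XOR cd = 11
72 XOR 3c = 4e
88 XOR ce = 46
f7 XOR 10 = e7
b9 XOR 71 = c8
f9 XOR 13 = ea
85 XOR 40 = c5
4a XOR 9d = d7
f5 XOR bf = 4a
30 XOR 50 = 60
ef XOR b5 = 5a
f1 XOR dd = 2c
38 XOR fa = c2
9e XOR 4b = d5
89 XOR dd = 54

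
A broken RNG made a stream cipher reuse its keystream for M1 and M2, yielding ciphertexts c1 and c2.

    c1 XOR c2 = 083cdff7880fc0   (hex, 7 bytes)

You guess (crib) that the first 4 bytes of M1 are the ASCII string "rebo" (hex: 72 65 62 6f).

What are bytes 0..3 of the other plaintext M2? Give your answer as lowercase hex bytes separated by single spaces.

7a 59 bd 98

Since c1 ⊕ c2 = M1 ⊕ M2, XORing with the guessed M1 bytes yields the corresponding M2 bytes: M2 = (c1 ⊕ c2) ⊕ M1.
  8 ^ 114 = 122
 60 ^ 101 =  89
223 ^  98 = 189
247 ^ 111 = 152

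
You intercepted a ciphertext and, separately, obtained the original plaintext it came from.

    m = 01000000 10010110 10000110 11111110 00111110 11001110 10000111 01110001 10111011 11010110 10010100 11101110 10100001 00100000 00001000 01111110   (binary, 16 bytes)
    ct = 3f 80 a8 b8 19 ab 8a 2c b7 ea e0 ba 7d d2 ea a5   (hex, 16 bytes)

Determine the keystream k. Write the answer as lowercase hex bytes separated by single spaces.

7f 16 2e 46 27 65 0d 5d 0c 3c 74 54 dc f2 e2 db

Since ct = m ⊕ k, XORing both sides with m gives k = m ⊕ ct.
byte 0:  64 xor  63 = 127
byte 1: 150 xor 128 =  22
byte 2: 134 xor 168 =  46
byte 3: 254 xor 184 =  70
byte 4:  62 xor  25 =  39
byte 5: 206 xor 171 = 101
byte 6: 135 xor 138 =  13
byte 7: 113 xor  44 =  93
byte 8: 187 xor 183 =  12
byte 9: 214 xor 234 =  60
byte 10: 148 xor 224 = 116
byte 11: 238 xor 186 =  84
byte 12: 161 xor 125 = 220
byte 13:  32 xor 210 = 242
byte 14:   8 xor 234 = 226
byte 15: 126 xor 165 = 219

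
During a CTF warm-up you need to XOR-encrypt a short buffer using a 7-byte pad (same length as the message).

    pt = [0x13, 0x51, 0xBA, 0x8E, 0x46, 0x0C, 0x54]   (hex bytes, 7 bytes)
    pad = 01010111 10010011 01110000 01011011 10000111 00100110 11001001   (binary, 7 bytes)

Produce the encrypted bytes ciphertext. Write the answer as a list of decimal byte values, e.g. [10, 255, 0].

[68, 194, 202, 213, 193, 42, 157]

13 xor 57 = 44
51 xor 93 = c2
ba xor 70 = ca
8e xor 5b = d5
46 xor 87 = c1
0c xor 26 = 2a
54 xor c9 = 9d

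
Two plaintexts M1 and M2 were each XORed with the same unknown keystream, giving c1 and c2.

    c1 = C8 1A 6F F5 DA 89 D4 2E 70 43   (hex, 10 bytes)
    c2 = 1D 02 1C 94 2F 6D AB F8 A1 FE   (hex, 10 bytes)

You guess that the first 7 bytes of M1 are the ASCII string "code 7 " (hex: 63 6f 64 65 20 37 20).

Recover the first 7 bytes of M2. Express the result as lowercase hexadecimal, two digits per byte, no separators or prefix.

First, c1 ⊕ c2 = (M1 ⊕ K) ⊕ (M2 ⊕ K) = M1 ⊕ M2, so the key drops out. Then M2 = (M1 ⊕ M2) ⊕ M1 over the first 7 bytes.
byte 0: (c8 ⊕ 1d) ⊕ 63 = d5 ⊕ 63 = b6
byte 1: (1a ⊕ 02) ⊕ 6f = 18 ⊕ 6f = 77
byte 2: (6f ⊕ 1c) ⊕ 64 = 73 ⊕ 64 = 17
byte 3: (f5 ⊕ 94) ⊕ 65 = 61 ⊕ 65 = 04
byte 4: (da ⊕ 2f) ⊕ 20 = f5 ⊕ 20 = d5
byte 5: (89 ⊕ 6d) ⊕ 37 = e4 ⊕ 37 = d3
byte 6: (d4 ⊕ ab) ⊕ 20 = 7f ⊕ 20 = 5f

b6771704d5d35f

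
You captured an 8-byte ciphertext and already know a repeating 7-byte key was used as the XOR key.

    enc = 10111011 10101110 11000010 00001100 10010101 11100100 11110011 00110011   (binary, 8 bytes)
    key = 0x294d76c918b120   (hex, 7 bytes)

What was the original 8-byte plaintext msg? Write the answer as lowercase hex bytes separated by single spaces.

The 7-byte key repeats, so the effective keystream is 29 4d 76 c9 18 b1 20 29.
byte 0: 187 xor  41 = 146
byte 1: 174 xor  77 = 227
byte 2: 194 xor 118 = 180
byte 3:  12 xor 201 = 197
byte 4: 149 xor  24 = 141
byte 5: 228 xor 177 =  85
byte 6: 243 xor  32 = 211
byte 7:  51 xor  41 =  26

92 e3 b4 c5 8d 55 d3 1a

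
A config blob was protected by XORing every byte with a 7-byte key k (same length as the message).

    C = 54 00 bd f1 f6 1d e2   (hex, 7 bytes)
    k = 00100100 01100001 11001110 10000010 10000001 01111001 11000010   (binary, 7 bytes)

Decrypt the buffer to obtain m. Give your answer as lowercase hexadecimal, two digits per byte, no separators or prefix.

XOR is its own inverse, so applying the key byte-wise gives the result directly.
54 ^ 24 = 70
00 ^ 61 = 61
bd ^ ce = 73
f1 ^ 82 = 73
f6 ^ 81 = 77
1d ^ 79 = 64
e2 ^ c2 = 20

70617373776420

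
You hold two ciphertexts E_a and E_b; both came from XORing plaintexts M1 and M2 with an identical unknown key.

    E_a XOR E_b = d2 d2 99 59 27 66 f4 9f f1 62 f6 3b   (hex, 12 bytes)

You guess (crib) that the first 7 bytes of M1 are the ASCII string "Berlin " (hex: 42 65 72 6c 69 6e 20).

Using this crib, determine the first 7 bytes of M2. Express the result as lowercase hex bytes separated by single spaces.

Since E_a ⊕ E_b = M1 ⊕ M2, XORing with the guessed M1 bytes yields the corresponding M2 bytes: M2 = (E_a ⊕ E_b) ⊕ M1.
d2 ⊕ 42 = 90
d2 ⊕ 65 = b7
99 ⊕ 72 = eb
59 ⊕ 6c = 35
27 ⊕ 69 = 4e
66 ⊕ 6e = 08
f4 ⊕ 20 = d4

90 b7 eb 35 4e 08 d4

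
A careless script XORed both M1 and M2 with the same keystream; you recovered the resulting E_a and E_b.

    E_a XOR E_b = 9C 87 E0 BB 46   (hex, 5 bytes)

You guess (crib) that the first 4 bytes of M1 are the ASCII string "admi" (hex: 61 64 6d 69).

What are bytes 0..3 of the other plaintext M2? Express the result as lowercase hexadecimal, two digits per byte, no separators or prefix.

fde38dd2

Since E_a ⊕ E_b = M1 ⊕ M2, XORing with the guessed M1 bytes yields the corresponding M2 bytes: M2 = (E_a ⊕ E_b) ⊕ M1.
10011100 ^ 01100001 = 11111101
10000111 ^ 01100100 = 11100011
11100000 ^ 01101101 = 10001101
10111011 ^ 01101001 = 11010010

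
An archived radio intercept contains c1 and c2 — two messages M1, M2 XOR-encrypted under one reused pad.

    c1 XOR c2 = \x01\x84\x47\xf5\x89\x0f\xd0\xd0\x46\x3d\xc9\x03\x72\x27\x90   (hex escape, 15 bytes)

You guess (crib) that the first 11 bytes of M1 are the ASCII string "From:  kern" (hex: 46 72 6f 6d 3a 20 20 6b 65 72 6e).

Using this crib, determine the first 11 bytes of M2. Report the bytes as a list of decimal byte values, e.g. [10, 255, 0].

Since c1 ⊕ c2 = M1 ⊕ M2, XORing with the guessed M1 bytes yields the corresponding M2 bytes: M2 = (c1 ⊕ c2) ⊕ M1.
  1 XOR  70 =  71
132 XOR 114 = 246
 71 XOR 111 =  40
245 XOR 109 = 152
137 XOR  58 = 179
 15 XOR  32 =  47
208 XOR  32 = 240
208 XOR 107 = 187
 70 XOR 101 =  35
 61 XOR 114 =  79
201 XOR 110 = 167

[71, 246, 40, 152, 179, 47, 240, 187, 35, 79, 167]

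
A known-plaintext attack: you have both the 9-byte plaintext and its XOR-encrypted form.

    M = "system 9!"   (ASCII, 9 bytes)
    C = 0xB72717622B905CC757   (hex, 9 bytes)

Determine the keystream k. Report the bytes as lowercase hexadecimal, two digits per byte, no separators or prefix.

c45e64164efd7cfe76

Since C = M ⊕ k, XORing both sides with M gives k = M ⊕ C.
byte 0: 01110011 ⊕ 10110111 = 11000100
byte 1: 01111001 ⊕ 00100111 = 01011110
byte 2: 01110011 ⊕ 00010111 = 01100100
byte 3: 01110100 ⊕ 01100010 = 00010110
byte 4: 01100101 ⊕ 00101011 = 01001110
byte 5: 01101101 ⊕ 10010000 = 11111101
byte 6: 00100000 ⊕ 01011100 = 01111100
byte 7: 00111001 ⊕ 11000111 = 11111110
byte 8: 00100001 ⊕ 01010111 = 01110110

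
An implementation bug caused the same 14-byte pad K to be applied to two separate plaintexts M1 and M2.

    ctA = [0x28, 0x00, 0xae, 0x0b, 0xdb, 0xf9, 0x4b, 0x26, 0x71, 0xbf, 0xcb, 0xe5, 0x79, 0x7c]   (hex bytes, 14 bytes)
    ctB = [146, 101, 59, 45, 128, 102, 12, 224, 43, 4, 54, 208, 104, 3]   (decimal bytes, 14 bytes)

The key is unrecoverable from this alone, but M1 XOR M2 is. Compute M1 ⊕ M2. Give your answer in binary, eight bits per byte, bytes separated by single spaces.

ctA ⊕ ctB = (M1 ⊕ K) ⊕ (M2 ⊕ K) = M1 ⊕ M2 — the shared key cancels under XOR.
 40 XOR 146 = 186
  0 XOR 101 = 101
174 XOR  59 = 149
 11 XOR  45 =  38
219 XOR 128 =  91
249 XOR 102 = 159
 75 XOR  12 =  71
 38 XOR 224 = 198
113 XOR  43 =  90
191 XOR   4 = 187
203 XOR  54 = 253
229 XOR 208 =  53
121 XOR 104 =  17
124 XOR   3 = 127

10111010 01100101 10010101 00100110 01011011 10011111 01000111 11000110 01011010 10111011 11111101 00110101 00010001 01111111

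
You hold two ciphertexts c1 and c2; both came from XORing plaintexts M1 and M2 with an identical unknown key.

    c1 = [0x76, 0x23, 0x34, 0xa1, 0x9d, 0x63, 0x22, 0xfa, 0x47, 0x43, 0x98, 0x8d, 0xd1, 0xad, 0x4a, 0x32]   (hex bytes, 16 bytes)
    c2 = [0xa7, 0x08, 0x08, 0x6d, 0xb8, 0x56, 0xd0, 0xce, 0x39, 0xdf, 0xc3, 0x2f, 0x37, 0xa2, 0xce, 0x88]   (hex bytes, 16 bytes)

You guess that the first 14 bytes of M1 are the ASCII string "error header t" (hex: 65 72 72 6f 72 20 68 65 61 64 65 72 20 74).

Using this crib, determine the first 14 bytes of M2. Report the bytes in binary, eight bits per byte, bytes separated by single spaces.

First, c1 ⊕ c2 = (M1 ⊕ K) ⊕ (M2 ⊕ K) = M1 ⊕ M2, so the key drops out. Then M2 = (M1 ⊕ M2) ⊕ M1 over the first 14 bytes.
byte 0: (76 ^ a7) ^ 65 = d1 ^ 65 = b4
byte 1: (23 ^ 08) ^ 72 = 2b ^ 72 = 59
byte 2: (34 ^ 08) ^ 72 = 3c ^ 72 = 4e
byte 3: (a1 ^ 6d) ^ 6f = cc ^ 6f = a3
byte 4: (9d ^ b8) ^ 72 = 25 ^ 72 = 57
byte 5: (63 ^ 56) ^ 20 = 35 ^ 20 = 15
byte 6: (22 ^ d0) ^ 68 = f2 ^ 68 = 9a
byte 7: (fa ^ ce) ^ 65 = 34 ^ 65 = 51
byte 8: (47 ^ 39) ^ 61 = 7e ^ 61 = 1f
byte 9: (43 ^ df) ^ 64 = 9c ^ 64 = f8
byte 10: (98 ^ c3) ^ 65 = 5b ^ 65 = 3e
byte 11: (8d ^ 2f) ^ 72 = a2 ^ 72 = d0
byte 12: (d1 ^ 37) ^ 20 = e6 ^ 20 = c6
byte 13: (ad ^ a2) ^ 74 = 0f ^ 74 = 7b

10110100 01011001 01001110 10100011 01010111 00010101 10011010 01010001 00011111 11111000 00111110 11010000 11000110 01111011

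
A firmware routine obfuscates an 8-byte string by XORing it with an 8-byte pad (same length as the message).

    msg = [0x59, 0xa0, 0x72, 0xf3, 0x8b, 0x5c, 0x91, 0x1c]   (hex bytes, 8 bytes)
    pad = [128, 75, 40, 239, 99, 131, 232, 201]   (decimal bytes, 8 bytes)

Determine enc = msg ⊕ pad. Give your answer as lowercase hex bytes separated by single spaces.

d9 eb 5a 1c e8 df 79 d5

XOR is its own inverse, so applying the key byte-wise gives the result directly.
 89 ^ 128 = 217
160 ^  75 = 235
114 ^  40 =  90
243 ^ 239 =  28
139 ^  99 = 232
 92 ^ 131 = 223
145 ^ 232 = 121
 28 ^ 201 = 213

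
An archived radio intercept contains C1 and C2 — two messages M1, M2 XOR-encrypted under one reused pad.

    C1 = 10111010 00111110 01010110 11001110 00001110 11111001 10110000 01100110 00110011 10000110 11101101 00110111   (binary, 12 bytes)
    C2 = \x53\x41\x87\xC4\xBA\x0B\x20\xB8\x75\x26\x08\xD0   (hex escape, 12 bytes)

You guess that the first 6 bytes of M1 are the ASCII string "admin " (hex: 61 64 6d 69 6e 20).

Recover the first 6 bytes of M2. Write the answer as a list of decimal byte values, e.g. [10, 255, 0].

[136, 27, 188, 99, 218, 210]

First, C1 ⊕ C2 = (M1 ⊕ K) ⊕ (M2 ⊕ K) = M1 ⊕ M2, so the key drops out. Then M2 = (M1 ⊕ M2) ⊕ M1 over the first 6 bytes.
byte 0: (ba ^ 53) ^ 61 = e9 ^ 61 = 88
byte 1: (3e ^ 41) ^ 64 = 7f ^ 64 = 1b
byte 2: (56 ^ 87) ^ 6d = d1 ^ 6d = bc
byte 3: (ce ^ c4) ^ 69 = 0a ^ 69 = 63
byte 4: (0e ^ ba) ^ 6e = b4 ^ 6e = da
byte 5: (f9 ^ 0b) ^ 20 = f2 ^ 20 = d2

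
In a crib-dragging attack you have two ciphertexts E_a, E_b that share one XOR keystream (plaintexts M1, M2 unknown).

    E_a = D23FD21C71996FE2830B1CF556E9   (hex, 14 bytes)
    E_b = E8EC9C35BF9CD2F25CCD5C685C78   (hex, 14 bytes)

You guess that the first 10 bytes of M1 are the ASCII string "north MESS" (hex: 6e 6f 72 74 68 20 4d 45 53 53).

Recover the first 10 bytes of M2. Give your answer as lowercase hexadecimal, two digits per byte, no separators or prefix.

54bc3c5da625f0558c95

First, E_a ⊕ E_b = (M1 ⊕ K) ⊕ (M2 ⊕ K) = M1 ⊕ M2, so the key drops out. Then M2 = (M1 ⊕ M2) ⊕ M1 over the first 10 bytes.
byte 0: (d2 xor e8) xor 6e = 3a xor 6e = 54
byte 1: (3f xor ec) xor 6f = d3 xor 6f = bc
byte 2: (d2 xor 9c) xor 72 = 4e xor 72 = 3c
byte 3: (1c xor 35) xor 74 = 29 xor 74 = 5d
byte 4: (71 xor bf) xor 68 = ce xor 68 = a6
byte 5: (99 xor 9c) xor 20 = 05 xor 20 = 25
byte 6: (6f xor d2) xor 4d = bd xor 4d = f0
byte 7: (e2 xor f2) xor 45 = 10 xor 45 = 55
byte 8: (83 xor 5c) xor 53 = df xor 53 = 8c
byte 9: (0b xor cd) xor 53 = c6 xor 53 = 95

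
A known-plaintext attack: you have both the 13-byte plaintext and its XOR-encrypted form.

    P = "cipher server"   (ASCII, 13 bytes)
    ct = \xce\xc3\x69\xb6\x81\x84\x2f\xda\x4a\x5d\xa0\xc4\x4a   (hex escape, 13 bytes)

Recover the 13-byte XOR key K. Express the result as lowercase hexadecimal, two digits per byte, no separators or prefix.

Since ct = P ⊕ K, XORing both sides with P gives K = P ⊕ ct.
63 ^ ce = ad
69 ^ c3 = aa
70 ^ 69 = 19
68 ^ b6 = de
65 ^ 81 = e4
72 ^ 84 = f6
20 ^ 2f = 0f
73 ^ da = a9
65 ^ 4a = 2f
72 ^ 5d = 2f
76 ^ a0 = d6
65 ^ c4 = a1
72 ^ 4a = 38

adaa19dee4f60fa92f2fd6a138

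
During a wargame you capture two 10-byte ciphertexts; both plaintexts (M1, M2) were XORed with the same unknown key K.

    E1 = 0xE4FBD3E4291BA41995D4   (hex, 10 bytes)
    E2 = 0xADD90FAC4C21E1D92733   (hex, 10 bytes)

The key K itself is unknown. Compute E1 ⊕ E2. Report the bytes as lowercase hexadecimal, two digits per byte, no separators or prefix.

E1 ⊕ E2 = (M1 ⊕ K) ⊕ (M2 ⊕ K) = M1 ⊕ M2 — the shared key cancels under XOR.
e4 ⊕ ad = 49
fb ⊕ d9 = 22
d3 ⊕ 0f = dc
e4 ⊕ ac = 48
29 ⊕ 4c = 65
1b ⊕ 21 = 3a
a4 ⊕ e1 = 45
19 ⊕ d9 = c0
95 ⊕ 27 = b2
d4 ⊕ 33 = e7

4922dc48653a45c0b2e7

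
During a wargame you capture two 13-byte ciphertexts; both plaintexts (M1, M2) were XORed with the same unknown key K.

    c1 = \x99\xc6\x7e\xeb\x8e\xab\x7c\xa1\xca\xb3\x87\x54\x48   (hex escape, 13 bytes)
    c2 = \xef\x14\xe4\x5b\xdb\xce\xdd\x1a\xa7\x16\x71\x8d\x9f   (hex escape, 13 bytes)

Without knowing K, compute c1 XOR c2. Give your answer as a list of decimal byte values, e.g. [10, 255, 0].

[118, 210, 154, 176, 85, 101, 161, 187, 109, 165, 246, 217, 215]

c1 ⊕ c2 = (M1 ⊕ K) ⊕ (M2 ⊕ K) = M1 ⊕ M2 — the shared key cancels under XOR.
byte 0: 99 xor ef = 76
byte 1: c6 xor 14 = d2
byte 2: 7e xor e4 = 9a
byte 3: eb xor 5b = b0
byte 4: 8e xor db = 55
byte 5: ab xor ce = 65
byte 6: 7c xor dd = a1
byte 7: a1 xor 1a = bb
byte 8: ca xor a7 = 6d
byte 9: b3 xor 16 = a5
byte 10: 87 xor 71 = f6
byte 11: 54 xor 8d = d9
byte 12: 48 xor 9f = d7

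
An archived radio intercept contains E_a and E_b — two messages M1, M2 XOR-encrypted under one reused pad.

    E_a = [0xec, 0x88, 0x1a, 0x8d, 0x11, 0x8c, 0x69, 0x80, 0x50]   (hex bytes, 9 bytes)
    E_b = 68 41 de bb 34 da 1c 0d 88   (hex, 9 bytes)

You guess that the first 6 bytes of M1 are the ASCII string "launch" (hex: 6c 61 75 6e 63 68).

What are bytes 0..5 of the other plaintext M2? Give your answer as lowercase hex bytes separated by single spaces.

e8 a8 b1 58 46 3e

First, E_a ⊕ E_b = (M1 ⊕ K) ⊕ (M2 ⊕ K) = M1 ⊕ M2, so the key drops out. Then M2 = (M1 ⊕ M2) ⊕ M1 over the first 6 bytes.
byte 0: (ec ^ 68) ^ 6c = 84 ^ 6c = e8
byte 1: (88 ^ 41) ^ 61 = c9 ^ 61 = a8
byte 2: (1a ^ de) ^ 75 = c4 ^ 75 = b1
byte 3: (8d ^ bb) ^ 6e = 36 ^ 6e = 58
byte 4: (11 ^ 34) ^ 63 = 25 ^ 63 = 46
byte 5: (8c ^ da) ^ 68 = 56 ^ 68 = 3e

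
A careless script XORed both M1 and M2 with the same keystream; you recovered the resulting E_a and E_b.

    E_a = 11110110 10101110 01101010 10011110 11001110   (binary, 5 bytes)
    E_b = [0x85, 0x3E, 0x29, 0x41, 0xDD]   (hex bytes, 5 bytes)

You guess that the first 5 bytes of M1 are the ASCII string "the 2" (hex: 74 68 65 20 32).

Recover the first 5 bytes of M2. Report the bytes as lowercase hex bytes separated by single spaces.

07 f8 26 ff 21

First, E_a ⊕ E_b = (M1 ⊕ K) ⊕ (M2 ⊕ K) = M1 ⊕ M2, so the key drops out. Then M2 = (M1 ⊕ M2) ⊕ M1 over the first 5 bytes.
byte 0: (f6 ⊕ 85) ⊕ 74 = 73 ⊕ 74 = 07
byte 1: (ae ⊕ 3e) ⊕ 68 = 90 ⊕ 68 = f8
byte 2: (6a ⊕ 29) ⊕ 65 = 43 ⊕ 65 = 26
byte 3: (9e ⊕ 41) ⊕ 20 = df ⊕ 20 = ff
byte 4: (ce ⊕ dd) ⊕ 32 = 13 ⊕ 32 = 21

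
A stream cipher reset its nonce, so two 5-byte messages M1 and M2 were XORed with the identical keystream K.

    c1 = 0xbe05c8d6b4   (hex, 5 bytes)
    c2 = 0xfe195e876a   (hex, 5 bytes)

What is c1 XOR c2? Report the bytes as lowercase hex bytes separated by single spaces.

40 1c 96 51 de

c1 ⊕ c2 = (M1 ⊕ K) ⊕ (M2 ⊕ K) = M1 ⊕ M2 — the shared key cancels under XOR.
be xor fe = 40
05 xor 19 = 1c
c8 xor 5e = 96
d6 xor 87 = 51
b4 xor 6a = de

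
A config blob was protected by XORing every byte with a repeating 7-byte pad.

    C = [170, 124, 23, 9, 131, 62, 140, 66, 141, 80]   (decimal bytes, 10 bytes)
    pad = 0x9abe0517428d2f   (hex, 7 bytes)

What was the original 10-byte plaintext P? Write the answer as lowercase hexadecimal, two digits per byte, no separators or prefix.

The 7-byte key repeats, so the effective keystream is 9a be 05 17 42 8d 2f 9a be 05.
byte 0: aa XOR 9a = 30
byte 1: 7c XOR be = c2
byte 2: 17 XOR 05 = 12
byte 3: 09 XOR 17 = 1e
byte 4: 83 XOR 42 = c1
byte 5: 3e XOR 8d = b3
byte 6: 8c XOR 2f = a3
byte 7: 42 XOR 9a = d8
byte 8: 8d XOR be = 33
byte 9: 50 XOR 05 = 55

30c2121ec1b3a3d83355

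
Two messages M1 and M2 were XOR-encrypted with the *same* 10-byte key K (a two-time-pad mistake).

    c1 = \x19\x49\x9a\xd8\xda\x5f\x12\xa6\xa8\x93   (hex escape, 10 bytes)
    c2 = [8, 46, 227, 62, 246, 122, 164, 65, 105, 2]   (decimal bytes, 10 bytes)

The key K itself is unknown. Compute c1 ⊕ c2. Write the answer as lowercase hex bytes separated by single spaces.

c1 ⊕ c2 = (M1 ⊕ K) ⊕ (M2 ⊕ K) = M1 ⊕ M2 — the shared key cancels under XOR.
byte 0: 00011001 XOR 00001000 = 00010001
byte 1: 01001001 XOR 00101110 = 01100111
byte 2: 10011010 XOR 11100011 = 01111001
byte 3: 11011000 XOR 00111110 = 11100110
byte 4: 11011010 XOR 11110110 = 00101100
byte 5: 01011111 XOR 01111010 = 00100101
byte 6: 00010010 XOR 10100100 = 10110110
byte 7: 10100110 XOR 01000001 = 11100111
byte 8: 10101000 XOR 01101001 = 11000001
byte 9: 10010011 XOR 00000010 = 10010001

11 67 79 e6 2c 25 b6 e7 c1 91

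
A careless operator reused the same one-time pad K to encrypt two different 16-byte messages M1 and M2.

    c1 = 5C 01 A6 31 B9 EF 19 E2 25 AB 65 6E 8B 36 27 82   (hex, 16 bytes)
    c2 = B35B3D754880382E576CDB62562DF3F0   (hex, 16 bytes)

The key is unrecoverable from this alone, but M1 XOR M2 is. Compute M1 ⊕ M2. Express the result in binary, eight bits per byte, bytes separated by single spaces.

c1 ⊕ c2 = (M1 ⊕ K) ⊕ (M2 ⊕ K) = M1 ⊕ M2 — the shared key cancels under XOR.
01011100 ⊕ 10110011 = 11101111
00000001 ⊕ 01011011 = 01011010
10100110 ⊕ 00111101 = 10011011
00110001 ⊕ 01110101 = 01000100
10111001 ⊕ 01001000 = 11110001
11101111 ⊕ 10000000 = 01101111
00011001 ⊕ 00111000 = 00100001
11100010 ⊕ 00101110 = 11001100
00100101 ⊕ 01010111 = 01110010
10101011 ⊕ 01101100 = 11000111
01100101 ⊕ 11011011 = 10111110
01101110 ⊕ 01100010 = 00001100
10001011 ⊕ 01010110 = 11011101
00110110 ⊕ 00101101 = 00011011
00100111 ⊕ 11110011 = 11010100
10000010 ⊕ 11110000 = 01110010

11101111 01011010 10011011 01000100 11110001 01101111 00100001 11001100 01110010 11000111 10111110 00001100 11011101 00011011 11010100 01110010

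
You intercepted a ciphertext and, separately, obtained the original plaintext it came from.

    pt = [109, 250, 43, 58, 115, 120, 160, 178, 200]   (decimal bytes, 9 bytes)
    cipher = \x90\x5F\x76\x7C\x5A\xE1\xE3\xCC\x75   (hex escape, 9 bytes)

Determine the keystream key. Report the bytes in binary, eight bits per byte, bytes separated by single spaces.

Since cipher = pt ⊕ key, XORing both sides with pt gives key = pt ⊕ cipher.
byte 0: 6d XOR 90 = fd
byte 1: fa XOR 5f = a5
byte 2: 2b XOR 76 = 5d
byte 3: 3a XOR 7c = 46
byte 4: 73 XOR 5a = 29
byte 5: 78 XOR e1 = 99
byte 6: a0 XOR e3 = 43
byte 7: b2 XOR cc = 7e
byte 8: c8 XOR 75 = bd

11111101 10100101 01011101 01000110 00101001 10011001 01000011 01111110 10111101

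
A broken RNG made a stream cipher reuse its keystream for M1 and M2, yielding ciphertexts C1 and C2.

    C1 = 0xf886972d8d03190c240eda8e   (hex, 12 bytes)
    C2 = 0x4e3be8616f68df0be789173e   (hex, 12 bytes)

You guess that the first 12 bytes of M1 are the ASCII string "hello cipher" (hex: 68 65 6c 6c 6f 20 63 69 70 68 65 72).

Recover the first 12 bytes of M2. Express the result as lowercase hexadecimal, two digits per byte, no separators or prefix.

ded813208d4ba56eb3efa8c2

First, C1 ⊕ C2 = (M1 ⊕ K) ⊕ (M2 ⊕ K) = M1 ⊕ M2, so the key drops out. Then M2 = (M1 ⊕ M2) ⊕ M1 over the first 12 bytes.
byte 0: (f8 xor 4e) xor 68 = b6 xor 68 = de
byte 1: (86 xor 3b) xor 65 = bd xor 65 = d8
byte 2: (97 xor e8) xor 6c = 7f xor 6c = 13
byte 3: (2d xor 61) xor 6c = 4c xor 6c = 20
byte 4: (8d xor 6f) xor 6f = e2 xor 6f = 8d
byte 5: (03 xor 68) xor 20 = 6b xor 20 = 4b
byte 6: (19 xor df) xor 63 = c6 xor 63 = a5
byte 7: (0c xor 0b) xor 69 = 07 xor 69 = 6e
byte 8: (24 xor e7) xor 70 = c3 xor 70 = b3
byte 9: (0e xor 89) xor 68 = 87 xor 68 = ef
byte 10: (da xor 17) xor 65 = cd xor 65 = a8
byte 11: (8e xor 3e) xor 72 = b0 xor 72 = c2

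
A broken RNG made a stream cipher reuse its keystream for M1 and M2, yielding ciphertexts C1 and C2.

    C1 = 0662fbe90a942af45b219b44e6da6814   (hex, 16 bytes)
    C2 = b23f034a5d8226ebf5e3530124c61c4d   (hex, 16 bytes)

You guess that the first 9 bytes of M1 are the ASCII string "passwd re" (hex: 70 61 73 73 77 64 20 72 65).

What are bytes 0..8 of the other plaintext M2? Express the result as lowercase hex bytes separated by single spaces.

First, C1 ⊕ C2 = (M1 ⊕ K) ⊕ (M2 ⊕ K) = M1 ⊕ M2, so the key drops out. Then M2 = (M1 ⊕ M2) ⊕ M1 over the first 9 bytes.
byte 0: (06 ⊕ b2) ⊕ 70 = b4 ⊕ 70 = c4
byte 1: (62 ⊕ 3f) ⊕ 61 = 5d ⊕ 61 = 3c
byte 2: (fb ⊕ 03) ⊕ 73 = f8 ⊕ 73 = 8b
byte 3: (e9 ⊕ 4a) ⊕ 73 = a3 ⊕ 73 = d0
byte 4: (0a ⊕ 5d) ⊕ 77 = 57 ⊕ 77 = 20
byte 5: (94 ⊕ 82) ⊕ 64 = 16 ⊕ 64 = 72
byte 6: (2a ⊕ 26) ⊕ 20 = 0c ⊕ 20 = 2c
byte 7: (f4 ⊕ eb) ⊕ 72 = 1f ⊕ 72 = 6d
byte 8: (5b ⊕ f5) ⊕ 65 = ae ⊕ 65 = cb

c4 3c 8b d0 20 72 2c 6d cb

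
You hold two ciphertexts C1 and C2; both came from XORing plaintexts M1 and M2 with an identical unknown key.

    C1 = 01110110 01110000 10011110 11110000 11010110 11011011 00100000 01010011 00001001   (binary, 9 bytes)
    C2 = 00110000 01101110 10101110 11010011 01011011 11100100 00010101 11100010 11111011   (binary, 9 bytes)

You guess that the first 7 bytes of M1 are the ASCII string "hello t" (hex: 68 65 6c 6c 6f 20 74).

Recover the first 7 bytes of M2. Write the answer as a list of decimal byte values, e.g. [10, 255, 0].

First, C1 ⊕ C2 = (M1 ⊕ K) ⊕ (M2 ⊕ K) = M1 ⊕ M2, so the key drops out. Then M2 = (M1 ⊕ M2) ⊕ M1 over the first 7 bytes.
byte 0: (76 ^ 30) ^ 68 = 46 ^ 68 = 2e
byte 1: (70 ^ 6e) ^ 65 = 1e ^ 65 = 7b
byte 2: (9e ^ ae) ^ 6c = 30 ^ 6c = 5c
byte 3: (f0 ^ d3) ^ 6c = 23 ^ 6c = 4f
byte 4: (d6 ^ 5b) ^ 6f = 8d ^ 6f = e2
byte 5: (db ^ e4) ^ 20 = 3f ^ 20 = 1f
byte 6: (20 ^ 15) ^ 74 = 35 ^ 74 = 41

[46, 123, 92, 79, 226, 31, 65]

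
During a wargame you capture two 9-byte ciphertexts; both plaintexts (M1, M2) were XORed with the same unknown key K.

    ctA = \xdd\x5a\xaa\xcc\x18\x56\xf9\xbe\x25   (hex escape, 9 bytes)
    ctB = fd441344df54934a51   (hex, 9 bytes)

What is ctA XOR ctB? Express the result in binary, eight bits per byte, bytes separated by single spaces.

00100000 00011110 10111001 10001000 11000111 00000010 01101010 11110100 01110100

ctA ⊕ ctB = (M1 ⊕ K) ⊕ (M2 ⊕ K) = M1 ⊕ M2 — the shared key cancels under XOR.
dd xor fd = 20
5a xor 44 = 1e
aa xor 13 = b9
cc xor 44 = 88
18 xor df = c7
56 xor 54 = 02
f9 xor 93 = 6a
be xor 4a = f4
25 xor 51 = 74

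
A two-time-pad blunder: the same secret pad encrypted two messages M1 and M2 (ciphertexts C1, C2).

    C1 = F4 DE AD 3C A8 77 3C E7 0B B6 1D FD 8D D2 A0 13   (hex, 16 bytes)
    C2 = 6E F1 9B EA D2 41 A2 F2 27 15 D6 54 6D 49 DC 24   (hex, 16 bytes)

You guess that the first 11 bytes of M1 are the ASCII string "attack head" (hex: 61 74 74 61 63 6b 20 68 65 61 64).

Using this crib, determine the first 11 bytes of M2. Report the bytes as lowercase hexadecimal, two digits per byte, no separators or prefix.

fb5b42b7195dbe7d49c2af

First, C1 ⊕ C2 = (M1 ⊕ K) ⊕ (M2 ⊕ K) = M1 ⊕ M2, so the key drops out. Then M2 = (M1 ⊕ M2) ⊕ M1 over the first 11 bytes.
byte 0: (f4 XOR 6e) XOR 61 = 9a XOR 61 = fb
byte 1: (de XOR f1) XOR 74 = 2f XOR 74 = 5b
byte 2: (ad XOR 9b) XOR 74 = 36 XOR 74 = 42
byte 3: (3c XOR ea) XOR 61 = d6 XOR 61 = b7
byte 4: (a8 XOR d2) XOR 63 = 7a XOR 63 = 19
byte 5: (77 XOR 41) XOR 6b = 36 XOR 6b = 5d
byte 6: (3c XOR a2) XOR 20 = 9e XOR 20 = be
byte 7: (e7 XOR f2) XOR 68 = 15 XOR 68 = 7d
byte 8: (0b XOR 27) XOR 65 = 2c XOR 65 = 49
byte 9: (b6 XOR 15) XOR 61 = a3 XOR 61 = c2
byte 10: (1d XOR d6) XOR 64 = cb XOR 64 = af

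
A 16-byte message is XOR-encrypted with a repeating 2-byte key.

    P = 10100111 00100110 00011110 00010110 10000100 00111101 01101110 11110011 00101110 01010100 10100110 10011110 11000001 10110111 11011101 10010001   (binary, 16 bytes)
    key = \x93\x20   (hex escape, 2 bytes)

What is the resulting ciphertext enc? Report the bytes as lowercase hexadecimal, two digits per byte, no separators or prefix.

34068d36171dfdd3bd7435be52974eb1

The 2-byte key repeats, so the effective keystream is 93 20 93 20 93 20 93 20 93 20 93 20 93 20 93 20.
byte 0: a7 ^ 93 = 34
byte 1: 26 ^ 20 = 06
byte 2: 1e ^ 93 = 8d
byte 3: 16 ^ 20 = 36
byte 4: 84 ^ 93 = 17
byte 5: 3d ^ 20 = 1d
byte 6: 6e ^ 93 = fd
byte 7: f3 ^ 20 = d3
byte 8: 2e ^ 93 = bd
byte 9: 54 ^ 20 = 74
byte 10: a6 ^ 93 = 35
byte 11: 9e ^ 20 = be
byte 12: c1 ^ 93 = 52
byte 13: b7 ^ 20 = 97
byte 14: dd ^ 93 = 4e
byte 15: 91 ^ 20 = b1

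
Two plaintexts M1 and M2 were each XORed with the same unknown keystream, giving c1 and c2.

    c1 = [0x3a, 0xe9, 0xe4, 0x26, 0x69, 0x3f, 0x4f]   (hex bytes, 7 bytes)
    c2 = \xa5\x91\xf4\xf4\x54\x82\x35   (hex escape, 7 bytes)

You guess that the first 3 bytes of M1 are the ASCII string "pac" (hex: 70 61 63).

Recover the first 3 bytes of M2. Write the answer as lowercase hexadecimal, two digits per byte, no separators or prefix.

ef1973

First, c1 ⊕ c2 = (M1 ⊕ K) ⊕ (M2 ⊕ K) = M1 ⊕ M2, so the key drops out. Then M2 = (M1 ⊕ M2) ⊕ M1 over the first 3 bytes.
byte 0: (3a ^ a5) ^ 70 = 9f ^ 70 = ef
byte 1: (e9 ^ 91) ^ 61 = 78 ^ 61 = 19
byte 2: (e4 ^ f4) ^ 63 = 10 ^ 63 = 73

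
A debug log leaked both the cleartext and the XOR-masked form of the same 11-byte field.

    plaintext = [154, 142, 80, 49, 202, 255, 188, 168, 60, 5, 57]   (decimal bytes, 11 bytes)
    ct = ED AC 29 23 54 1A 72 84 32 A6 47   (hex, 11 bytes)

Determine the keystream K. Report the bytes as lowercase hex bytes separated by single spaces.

77 22 79 12 9e e5 ce 2c 0e a3 7e

Since ct = plaintext ⊕ K, XORing both sides with plaintext gives K = plaintext ⊕ ct.
9a ^ ed = 77
8e ^ ac = 22
50 ^ 29 = 79
31 ^ 23 = 12
ca ^ 54 = 9e
ff ^ 1a = e5
bc ^ 72 = ce
a8 ^ 84 = 2c
3c ^ 32 = 0e
05 ^ a6 = a3
39 ^ 47 = 7e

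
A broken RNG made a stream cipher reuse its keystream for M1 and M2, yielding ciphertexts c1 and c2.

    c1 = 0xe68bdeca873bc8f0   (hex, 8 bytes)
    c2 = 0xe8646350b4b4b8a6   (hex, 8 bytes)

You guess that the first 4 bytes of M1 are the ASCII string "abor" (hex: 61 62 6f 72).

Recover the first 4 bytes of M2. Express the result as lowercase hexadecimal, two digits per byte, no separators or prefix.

First, c1 ⊕ c2 = (M1 ⊕ K) ⊕ (M2 ⊕ K) = M1 ⊕ M2, so the key drops out. Then M2 = (M1 ⊕ M2) ⊕ M1 over the first 4 bytes.
byte 0: (e6 xor e8) xor 61 = 0e xor 61 = 6f
byte 1: (8b xor 64) xor 62 = ef xor 62 = 8d
byte 2: (de xor 63) xor 6f = bd xor 6f = d2
byte 3: (ca xor 50) xor 72 = 9a xor 72 = e8

6f8dd2e8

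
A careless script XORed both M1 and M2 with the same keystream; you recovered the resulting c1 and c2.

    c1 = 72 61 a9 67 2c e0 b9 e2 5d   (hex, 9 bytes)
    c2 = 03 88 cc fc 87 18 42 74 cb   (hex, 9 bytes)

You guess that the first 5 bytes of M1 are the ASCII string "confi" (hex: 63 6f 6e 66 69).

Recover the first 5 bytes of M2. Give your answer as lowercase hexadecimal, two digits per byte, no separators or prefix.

First, c1 ⊕ c2 = (M1 ⊕ K) ⊕ (M2 ⊕ K) = M1 ⊕ M2, so the key drops out. Then M2 = (M1 ⊕ M2) ⊕ M1 over the first 5 bytes.
byte 0: (72 ^ 03) ^ 63 = 71 ^ 63 = 12
byte 1: (61 ^ 88) ^ 6f = e9 ^ 6f = 86
byte 2: (a9 ^ cc) ^ 6e = 65 ^ 6e = 0b
byte 3: (67 ^ fc) ^ 66 = 9b ^ 66 = fd
byte 4: (2c ^ 87) ^ 69 = ab ^ 69 = c2

12860bfdc2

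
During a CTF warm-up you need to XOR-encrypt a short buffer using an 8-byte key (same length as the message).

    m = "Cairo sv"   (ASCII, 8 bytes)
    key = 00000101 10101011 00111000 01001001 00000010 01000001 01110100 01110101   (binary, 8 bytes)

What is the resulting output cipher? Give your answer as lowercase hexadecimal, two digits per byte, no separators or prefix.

XOR is its own inverse, so applying the key byte-wise gives the result directly.
43 ⊕ 05 = 46
61 ⊕ ab = ca
69 ⊕ 38 = 51
72 ⊕ 49 = 3b
6f ⊕ 02 = 6d
20 ⊕ 41 = 61
73 ⊕ 74 = 07
76 ⊕ 75 = 03

46ca513b6d610703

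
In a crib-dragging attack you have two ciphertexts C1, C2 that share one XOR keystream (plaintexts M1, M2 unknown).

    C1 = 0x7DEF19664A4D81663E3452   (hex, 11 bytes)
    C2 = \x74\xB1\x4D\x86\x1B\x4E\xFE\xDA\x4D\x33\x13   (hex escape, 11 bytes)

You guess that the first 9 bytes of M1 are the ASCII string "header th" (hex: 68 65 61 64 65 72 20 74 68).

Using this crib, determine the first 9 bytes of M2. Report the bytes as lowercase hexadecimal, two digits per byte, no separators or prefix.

First, C1 ⊕ C2 = (M1 ⊕ K) ⊕ (M2 ⊕ K) = M1 ⊕ M2, so the key drops out. Then M2 = (M1 ⊕ M2) ⊕ M1 over the first 9 bytes.
byte 0: (7d ⊕ 74) ⊕ 68 = 09 ⊕ 68 = 61
byte 1: (ef ⊕ b1) ⊕ 65 = 5e ⊕ 65 = 3b
byte 2: (19 ⊕ 4d) ⊕ 61 = 54 ⊕ 61 = 35
byte 3: (66 ⊕ 86) ⊕ 64 = e0 ⊕ 64 = 84
byte 4: (4a ⊕ 1b) ⊕ 65 = 51 ⊕ 65 = 34
byte 5: (4d ⊕ 4e) ⊕ 72 = 03 ⊕ 72 = 71
byte 6: (81 ⊕ fe) ⊕ 20 = 7f ⊕ 20 = 5f
byte 7: (66 ⊕ da) ⊕ 74 = bc ⊕ 74 = c8
byte 8: (3e ⊕ 4d) ⊕ 68 = 73 ⊕ 68 = 1b

613b358434715fc81b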